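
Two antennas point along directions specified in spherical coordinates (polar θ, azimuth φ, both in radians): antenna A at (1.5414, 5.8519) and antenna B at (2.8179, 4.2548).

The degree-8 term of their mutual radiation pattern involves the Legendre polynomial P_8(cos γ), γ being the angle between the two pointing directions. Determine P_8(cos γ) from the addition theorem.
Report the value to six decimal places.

Addition theorem: P_8(cos γ) = (4π/17) Σ_m Y*_{lm}(Ω₁) Y_{lm}(Ω₂), m = −8…8:
  [-8]  conj(Y_{8,-8})(Ω₁) = (-0.489371, 0.156052) ; Y_{8,-8}(Ω₂) = (-0.000047, -0.000027) ; Δ = (0.000027, 0.000006)
  [-7]  conj(Y_{8,-7})(Ω₁) = (-0.059962, -0.007388) ; Y_{8,-7}(Ω₂) = (0.000040, -0.000643) ; Δ = (-0.000007, 0.000038)
  [-6]  conj(Y_{8,-6})(Ω₁) = (0.315171, 0.194920) ; Y_{8,-6}(Ω₂) = (0.004489, -0.001877) ; Δ = (0.001781, 0.000283)
  [-5]  conj(Y_{8,-5})(Ω₁) = (0.039374, 0.059366) ; Y_{8,-5}(Ω₂) = (0.019828, 0.017291) ; Δ = (-0.000246, 0.001858)
  [-4]  conj(Y_{8,-4})(Ω₁) = (-0.050753, -0.326214) ; Y_{8,-4}(Ω₂) = (-0.026787, 0.100874) ; Δ = (0.034266, 0.003619)
  [-3]  conj(Y_{8,-3})(Ω₁) = (0.020874, -0.073435) ; Y_{8,-3}(Ω₂) = (-0.291007, 0.058393) ; Δ = (-0.001786, 0.022589)
  [-2]  conj(Y_{8,-2})(Ω₁) = (-0.203678, 0.237817) ; Y_{8,-2}(Ω₂) = (-0.337669, -0.439040) ; Δ = (0.173187, 0.009119)
  [-1]  conj(Y_{8,-1})(Ω₁) = (-0.071341, 0.032830) ; Y_{8,-1}(Ω₂) = (0.221376, -0.449540) ; Δ = (-0.001035, 0.039338)
  [+0]  conj(Y_{8,0})(Ω₁) = (0.308193, -0.000000) ; Y_{8,0}(Ω₂) = (-0.194082, 0.000000) ; Δ = (-0.059815, 0.000000)
  [+1]  conj(Y_{8,1})(Ω₁) = (0.071341, 0.032830) ; Y_{8,1}(Ω₂) = (-0.221376, -0.449540) ; Δ = (-0.001035, -0.039338)
  [+2]  conj(Y_{8,2})(Ω₁) = (-0.203678, -0.237817) ; Y_{8,2}(Ω₂) = (-0.337669, 0.439040) ; Δ = (0.173187, -0.009119)
  [+3]  conj(Y_{8,3})(Ω₁) = (-0.020874, -0.073435) ; Y_{8,3}(Ω₂) = (0.291007, 0.058393) ; Δ = (-0.001786, -0.022589)
  [+4]  conj(Y_{8,4})(Ω₁) = (-0.050753, 0.326214) ; Y_{8,4}(Ω₂) = (-0.026787, -0.100874) ; Δ = (0.034266, -0.003619)
  [+5]  conj(Y_{8,5})(Ω₁) = (-0.039374, 0.059366) ; Y_{8,5}(Ω₂) = (-0.019828, 0.017291) ; Δ = (-0.000246, -0.001858)
  [+6]  conj(Y_{8,6})(Ω₁) = (0.315171, -0.194920) ; Y_{8,6}(Ω₂) = (0.004489, 0.001877) ; Δ = (0.001781, -0.000283)
  [+7]  conj(Y_{8,7})(Ω₁) = (0.059962, -0.007388) ; Y_{8,7}(Ω₂) = (-0.000040, -0.000643) ; Δ = (-0.000007, -0.000038)
  [+8]  conj(Y_{8,8})(Ω₁) = (-0.489371, -0.156052) ; Y_{8,8}(Ω₂) = (-0.000047, 0.000027) ; Δ = (0.000027, -0.000006)
Total Σ_m = (0.352559, -0.000000). Multiply by 0.739198: (0.260611, -0.000000). P_8(cos γ) = 0.260611

0.260611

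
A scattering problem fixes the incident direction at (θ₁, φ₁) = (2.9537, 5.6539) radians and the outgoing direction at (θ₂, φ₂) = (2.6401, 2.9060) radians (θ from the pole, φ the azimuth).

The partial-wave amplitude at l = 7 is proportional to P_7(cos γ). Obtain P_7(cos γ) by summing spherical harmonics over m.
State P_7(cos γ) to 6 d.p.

-0.152613

Expand P_7 via completeness: Σ_{m} conj(Y_{7,m}) at Ω₁ times Y_{7,m} at Ω₂ —
  [-7]  conj(Y_{7,-7})(Ω₁) = (-0.000001, 0.000004) ; Y_{7,-7}(Ω₂) = (0.000232, -0.002958) ; Δ = (0.000000, 0.000000)
  [-6]  conj(Y_{7,-6})(Ω₁) = (0.000063, -0.000046) ; Y_{7,-6}(Ω₂) = (-0.003171, -0.020001) ; Δ = (-0.000001, -0.000001)
  [-5]  conj(Y_{7,-5})(Ω₁) = (-0.000963, 0.000005) ; Y_{7,-5}(Ω₂) = (-0.032443, -0.078295) ; Δ = (0.000032, 0.000075)
  [-4]  conj(Y_{7,-4})(Ω₁) = (0.006797, 0.004898) ; Y_{7,-4}(Ω₂) = (-0.141344, -0.194499) ; Δ = (-0.000008, -0.002014)
  [-3]  conj(Y_{7,-3})(Ω₁) = (-0.016297, -0.049666) ; Y_{7,-3}(Ω₂) = (-0.343921, -0.293688) ; Δ = (-0.008982, 0.021868)
  [-2]  conj(Y_{7,-2})(Ω₁) = (-0.069243, 0.214518) ; Y_{7,-2}(Ω₂) = (-0.422722, -0.215359) ; Δ = (0.075469, -0.075770)
  [-1]  conj(Y_{7,-1})(Ω₁) = (0.481058, -0.350220) ; Y_{7,-1}(Ω₂) = (-0.034863, -0.008369) ; Δ = (-0.019702, 0.008184)
  [+0]  conj(Y_{7,0})(Ω₁) = (-0.615052, -0.000000) ; Y_{7,0}(Ω₂) = (0.448393, 0.000000) ; Δ = (-0.275785, -0.000000)
  [+1]  conj(Y_{7,1})(Ω₁) = (-0.481058, -0.350220) ; Y_{7,1}(Ω₂) = (0.034863, -0.008369) ; Δ = (-0.019702, -0.008184)
  [+2]  conj(Y_{7,2})(Ω₁) = (-0.069243, -0.214518) ; Y_{7,2}(Ω₂) = (-0.422722, 0.215359) ; Δ = (0.075469, 0.075770)
  [+3]  conj(Y_{7,3})(Ω₁) = (0.016297, -0.049666) ; Y_{7,3}(Ω₂) = (0.343921, -0.293688) ; Δ = (-0.008982, -0.021868)
  [+4]  conj(Y_{7,4})(Ω₁) = (0.006797, -0.004898) ; Y_{7,4}(Ω₂) = (-0.141344, 0.194499) ; Δ = (-0.000008, 0.002014)
  [+5]  conj(Y_{7,5})(Ω₁) = (0.000963, 0.000005) ; Y_{7,5}(Ω₂) = (0.032443, -0.078295) ; Δ = (0.000032, -0.000075)
  [+6]  conj(Y_{7,6})(Ω₁) = (0.000063, 0.000046) ; Y_{7,6}(Ω₂) = (-0.003171, 0.020001) ; Δ = (-0.000001, 0.000001)
  [+7]  conj(Y_{7,7})(Ω₁) = (0.000001, 0.000004) ; Y_{7,7}(Ω₂) = (-0.000232, -0.002958) ; Δ = (0.000000, -0.000000)
Accumulated sum (-0.182169, -0.000000); after 4π/(2l+1) scaling, (-0.152613, -0.000000) ⇒ P_7 = -0.152613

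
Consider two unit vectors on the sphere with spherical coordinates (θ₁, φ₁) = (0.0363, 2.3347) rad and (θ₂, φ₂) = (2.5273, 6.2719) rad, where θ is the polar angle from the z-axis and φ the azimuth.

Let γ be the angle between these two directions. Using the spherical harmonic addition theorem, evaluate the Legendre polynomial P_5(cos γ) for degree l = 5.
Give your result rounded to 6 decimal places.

0.341675

Term-by-term m-sum for l=5 (normalisation 4π/11 = 1.142397):
  [-5]  conj(Y_{5,-5})(Ω₁) = (0.000000, -0.000000) ; Y_{5,-5}(Ω₂) = (0.029478, 0.001665) ; Δ = (0.000000, -0.000000)
  [-4]  conj(Y_{5,-4})(Ω₁) = (-0.000003, 0.000000) ; Y_{5,-4}(Ω₂) = (-0.132238, -0.005973) ; Δ = (0.000000, -0.000000)
  [-3]  conj(Y_{5,-3})(Ω₁) = (0.000099, 0.000087) ; Y_{5,-3}(Ω₂) = (0.331687, 0.011234) ; Δ = (0.000032, 0.000030)
  [-2]  conj(Y_{5,-2})(Ω₁) = (-0.000191, -0.004449) ; Y_{5,-2}(Ω₂) = (-0.461522, -0.010419) ; Δ = (0.000042, 0.002055)
  [-1]  conj(Y_{5,-1})(Ω₁) = (-0.064029, 0.066842) ; Y_{5,-1}(Ω₂) = (0.187488, 0.002116) ; Δ = (-0.012146, 0.012397)
  [+0]  conj(Y_{5,0})(Ω₁) = (0.926379, -0.000000) ; Y_{5,0}(Ω₂) = (0.348918, 0.000000) ; Δ = (0.323230, 0.000000)
  [+1]  conj(Y_{5,1})(Ω₁) = (0.064029, 0.066842) ; Y_{5,1}(Ω₂) = (-0.187488, 0.002116) ; Δ = (-0.012146, -0.012397)
  [+2]  conj(Y_{5,2})(Ω₁) = (-0.000191, 0.004449) ; Y_{5,2}(Ω₂) = (-0.461522, 0.010419) ; Δ = (0.000042, -0.002055)
  [+3]  conj(Y_{5,3})(Ω₁) = (-0.000099, 0.000087) ; Y_{5,3}(Ω₂) = (-0.331687, 0.011234) ; Δ = (0.000032, -0.000030)
  [+4]  conj(Y_{5,4})(Ω₁) = (-0.000003, -0.000000) ; Y_{5,4}(Ω₂) = (-0.132238, 0.005973) ; Δ = (0.000000, 0.000000)
  [+5]  conj(Y_{5,5})(Ω₁) = (-0.000000, -0.000000) ; Y_{5,5}(Ω₂) = (-0.029478, 0.001665) ; Δ = (0.000000, 0.000000)
Σ over m = (0.299086, 0.000000); ×(4π/11) → (0.341675, 0.000000). Real part: 0.341675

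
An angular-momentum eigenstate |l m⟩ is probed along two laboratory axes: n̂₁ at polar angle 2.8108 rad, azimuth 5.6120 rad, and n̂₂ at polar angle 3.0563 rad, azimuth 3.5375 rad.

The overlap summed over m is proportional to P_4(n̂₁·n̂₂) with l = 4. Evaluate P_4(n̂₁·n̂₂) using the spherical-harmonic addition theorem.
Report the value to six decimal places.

0.397214

Term-by-term m-sum for l=4 (normalisation 4π/9 = 1.396263):
  m=-4: Y*=(-0.004420, -0.002172)  Y=(-0.000000, -0.000023)  product (-0.000000, 0.000000)
  m=-3: Y*=(0.017377, 0.036649)  Y=(0.000288, -0.000715)  product (0.000031, -0.000002)
  m=-2: Y*=(0.042045, -0.180852)  Y=(0.010147, -0.010278)  product (-0.001432, -0.002267)
  m=-1: Y*=(-0.371172, 0.294780)  Y=(0.146315, -0.061156)  product (-0.036280, 0.065830)
  m=+0: Y*=(0.441112, -0.000000)  Y=(0.815771, 0.000000)  product (0.359847, 0.000000)
  m=+1: Y*=(0.371172, 0.294780)  Y=(-0.146315, -0.061156)  product (-0.036280, -0.065830)
  m=+2: Y*=(0.042045, 0.180852)  Y=(0.010147, 0.010278)  product (-0.001432, 0.002267)
  m=+3: Y*=(-0.017377, 0.036649)  Y=(-0.000288, -0.000715)  product (0.000031, 0.000002)
  m=+4: Y*=(-0.004420, 0.002172)  Y=(-0.000000, 0.000023)  product (-0.000000, -0.000000)
Σ over m = (0.284484, 0.000000); ×(4π/9) → (0.397214, 0.000000). Real part: 0.397214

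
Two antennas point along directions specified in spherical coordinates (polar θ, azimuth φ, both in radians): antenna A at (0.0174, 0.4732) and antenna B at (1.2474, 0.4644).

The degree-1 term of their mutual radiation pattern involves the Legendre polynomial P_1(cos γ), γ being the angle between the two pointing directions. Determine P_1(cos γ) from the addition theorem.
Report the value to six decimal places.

Term-by-term m-sum for l=1 (normalisation 4π/3 = 4.188790):
  term(m=-1) = (0.001969, 0.000017)   from Y*(Ω₁)=(0.005351, 0.002740), Y(Ω₂)=(0.292890, -0.146721)
  term(m=+0) = (0.075855, 0.000000)   from Y*(Ω₁)=(0.488529, -0.000000), Y(Ω₂)=(0.155272, 0.000000)
  term(m=+1) = (0.001969, -0.000017)   from Y*(Ω₁)=(-0.005351, 0.002740), Y(Ω₂)=(-0.292890, -0.146721)
Accumulated sum (0.079793, 0.000000); after 4π/(2l+1) scaling, (0.334237, 0.000000) ⇒ P_1 = 0.334237

0.334237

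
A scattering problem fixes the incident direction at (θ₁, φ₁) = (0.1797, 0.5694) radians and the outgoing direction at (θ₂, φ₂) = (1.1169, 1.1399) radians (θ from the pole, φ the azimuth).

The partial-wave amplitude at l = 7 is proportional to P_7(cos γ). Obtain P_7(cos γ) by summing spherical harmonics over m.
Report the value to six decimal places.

0.315082

Term-by-term m-sum for l=7 (normalisation 4π/15 = 0.837758):
  [-7]  conj(Y_{7,-7})(Ω₁) = -0.00000 - 0.00000j ; Y_{7,-7}(Ω₂) = -0.02960 - 0.23499j ; Δ = -0.00000 + 0.00000j
  [-6]  conj(Y_{7,-6})(Ω₁) = -0.00006 - 0.00002j ; Y_{7,-6}(Ω₂) = 0.36717 - 0.22827j ; Δ = -0.00002 + 0.00001j
  [-5]  conj(Y_{7,-5})(Ω₁) = -0.00074 + 0.00023j ; Y_{7,-5}(Ω₂) = 0.26919 + 0.17779j ; Δ = -0.00024 - 0.00007j
  [-4]  conj(Y_{7,-4})(Ω₁) = -0.00459 + 0.00537j ; Y_{7,-4}(Ω₂) = 0.01600 - 0.10389j ; Δ = 0.00048 + 0.00056j
  [-3]  conj(Y_{7,-3})(Ω₁) = -0.00633 + 0.04575j ; Y_{7,-3}(Ω₂) = 0.34006 - 0.09709j ; Δ = 0.00229 + 0.01617j
  [-2]  conj(Y_{7,-2})(Ω₁) = 0.08756 + 0.18991j ; Y_{7,-2}(Ω₂) = 0.03112 + 0.03628j ; Δ = -0.00416 + 0.00909j
  [-1]  conj(Y_{7,-1})(Ω₁) = 0.49032 + 0.31386j ; Y_{7,-1}(Ω₂) = 0.13684 - 0.29766j ; Δ = 0.16052 - 0.10300j
  [+0]  conj(Y_{7,0})(Ω₁) = 0.65115 + 0.00000j ; Y_{7,0}(Ω₂) = 0.08965 + 0.00000j ; Δ = 0.05838 + 0.00000j
  [+1]  conj(Y_{7,1})(Ω₁) = -0.49032 + 0.31386j ; Y_{7,1}(Ω₂) = -0.13684 - 0.29766j ; Δ = 0.16052 + 0.10300j
  [+2]  conj(Y_{7,2})(Ω₁) = 0.08756 - 0.18991j ; Y_{7,2}(Ω₂) = 0.03112 - 0.03628j ; Δ = -0.00416 - 0.00909j
  [+3]  conj(Y_{7,3})(Ω₁) = 0.00633 + 0.04575j ; Y_{7,3}(Ω₂) = -0.34006 - 0.09709j ; Δ = 0.00229 - 0.01617j
  [+4]  conj(Y_{7,4})(Ω₁) = -0.00459 - 0.00537j ; Y_{7,4}(Ω₂) = 0.01600 + 0.10389j ; Δ = 0.00048 - 0.00056j
  [+5]  conj(Y_{7,5})(Ω₁) = 0.00074 + 0.00023j ; Y_{7,5}(Ω₂) = -0.26919 + 0.17779j ; Δ = -0.00024 + 0.00007j
  [+6]  conj(Y_{7,6})(Ω₁) = -0.00006 + 0.00002j ; Y_{7,6}(Ω₂) = 0.36717 + 0.22827j ; Δ = -0.00002 - 0.00001j
  [+7]  conj(Y_{7,7})(Ω₁) = 0.00000 - 0.00000j ; Y_{7,7}(Ω₂) = 0.02960 - 0.23499j ; Δ = -0.00000 - 0.00000j
Total Σ_m = 0.37610 + 0.00000j. Multiply by 0.837758: 0.31508 + 0.00000j. P_7(cos γ) = 0.315082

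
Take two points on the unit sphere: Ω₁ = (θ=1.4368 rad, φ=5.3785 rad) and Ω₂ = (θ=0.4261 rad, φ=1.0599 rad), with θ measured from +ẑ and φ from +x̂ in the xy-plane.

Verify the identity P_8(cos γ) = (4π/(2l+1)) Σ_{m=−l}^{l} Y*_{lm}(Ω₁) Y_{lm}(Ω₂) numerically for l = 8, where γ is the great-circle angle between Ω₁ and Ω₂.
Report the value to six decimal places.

Expand P_8 via completeness: Σ_{m} conj(Y_{8,m}) at Ω₁ times Y_{8,m} at Ω₂ —
  m=-8: +0.277299-0.391314i × -0.000257-0.000356i = -0.000211+0.000002i  (running Σ = -0.000211+0.000002i)
  m=-7: +0.258293-0.012825i × +0.001629-0.003509i = +0.000376-0.000927i  (running Σ = +0.000165-0.000925i)
  m=-6: -0.171354-0.197066i × +0.021403-0.001634i = -0.003990-0.003938i  (running Σ = -0.003824-0.004863i)
  m=-5: +0.053300-0.278700i × +0.046695+0.070178i = +0.022047-0.009273i  (running Σ = +0.018223-0.014137i)
  m=-4: -0.161363+0.083423i × -0.108486+0.212102i = -0.000189-0.043276i  (running Σ = +0.018034-0.057412i)
  m=-3: -0.263395-0.120014i × -0.463257+0.017662i = +0.124139+0.050945i  (running Σ = +0.142174-0.006467i)
  m=-2: +0.034120+0.140292i × -0.275091-0.449689i = +0.053702-0.053936i  (running Σ = +0.195875-0.060403i)
  m=-1: -0.179424+0.228291i × +0.051384-0.091670i = +0.011708+0.028178i  (running Σ = +0.207583-0.032225i)
  m=0: +0.133136-0.000000i × -0.465215+0.000000i = -0.061937+0.000000i  (running Σ = +0.145646-0.032225i)
  m=1: +0.179424+0.228291i × -0.051384-0.091670i = +0.011708-0.028178i  (running Σ = +0.157354-0.060403i)
  m=2: +0.034120-0.140292i × -0.275091+0.449689i = +0.053702+0.053936i  (running Σ = +0.211056-0.006467i)
  m=3: +0.263395-0.120014i × +0.463257+0.017662i = +0.124139-0.050945i  (running Σ = +0.335195-0.057412i)
  m=4: -0.161363-0.083423i × -0.108486-0.212102i = -0.000189+0.043276i  (running Σ = +0.335006-0.014137i)
  m=5: -0.053300-0.278700i × -0.046695+0.070178i = +0.022047+0.009273i  (running Σ = +0.357054-0.004863i)
  m=6: -0.171354+0.197066i × +0.021403+0.001634i = -0.003990+0.003938i  (running Σ = +0.353064-0.000925i)
  m=7: -0.258293-0.012825i × -0.001629-0.003509i = +0.000376+0.000927i  (running Σ = +0.353440+0.000002i)
  m=8: +0.277299+0.391314i × -0.000257+0.000356i = -0.000211-0.000002i  (running Σ = +0.353230+0.000000i)
Σ over m = +0.353230+0.000000i; ×(4π/17) → +0.261107+0.000000i. Real part: 0.261107

0.261107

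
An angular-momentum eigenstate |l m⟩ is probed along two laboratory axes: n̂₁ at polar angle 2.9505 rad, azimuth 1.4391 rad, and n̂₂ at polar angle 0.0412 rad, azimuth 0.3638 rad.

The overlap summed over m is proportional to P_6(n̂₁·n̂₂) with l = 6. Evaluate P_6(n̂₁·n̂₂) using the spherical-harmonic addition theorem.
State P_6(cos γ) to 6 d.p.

Summing Y*_{l m}(θ₁,φ₁)·Y_{l m}(θ₂,φ₂) over m ∈ [−6, 6]; prefactor 4π/(2·6+1) = 0.966644:
  m=-6: Y*=-0.00002 + 0.00002j  Y=-0.00000 - 0.00000j  product 0.00000 + 0.00000j
  m=-5: Y*=-0.00025 - 0.00032j  Y=-0.00000 - 0.00000j  product -0.00000 + 0.00000j
  m=-4: Y*=0.00385 - 0.00224j  Y=0.00000 - 0.00001j  product -0.00000 - 0.00000j
  m=-3: Y*=0.01282 + 0.03075j  Y=0.00017 - 0.00032j  product 0.00001 + 0.00000j
  m=-2: Y*=-0.16235 + 0.04378j  Y=0.00657 - 0.00585j  product -0.00081 + 0.00124j
  m=-1: Y*=-0.06804 - 0.51363j  Y=0.12579 - 0.04789j  product -0.03316 - 0.06135j
  m=+0: Y*=0.66243 + 0.00000j  Y=0.99906 + 0.00000j  product 0.66181 + 0.00000j
  m=+1: Y*=0.06804 - 0.51363j  Y=-0.12579 - 0.04789j  product -0.03316 + 0.06135j
  m=+2: Y*=-0.16235 - 0.04378j  Y=0.00657 + 0.00585j  product -0.00081 - 0.00124j
  m=+3: Y*=-0.01282 + 0.03075j  Y=-0.00017 - 0.00032j  product 0.00001 - 0.00000j
  m=+4: Y*=0.00385 + 0.00224j  Y=0.00000 + 0.00001j  product -0.00000 + 0.00000j
  m=+5: Y*=0.00025 - 0.00032j  Y=0.00000 - 0.00000j  product -0.00000 - 0.00000j
  m=+6: Y*=-0.00002 - 0.00002j  Y=-0.00000 + 0.00000j  product 0.00000 - 0.00000j
Σ over m = 0.59389 + 0.00000j; ×(4π/13) → 0.57408 + 0.00000j. Real part: 0.574084

0.574084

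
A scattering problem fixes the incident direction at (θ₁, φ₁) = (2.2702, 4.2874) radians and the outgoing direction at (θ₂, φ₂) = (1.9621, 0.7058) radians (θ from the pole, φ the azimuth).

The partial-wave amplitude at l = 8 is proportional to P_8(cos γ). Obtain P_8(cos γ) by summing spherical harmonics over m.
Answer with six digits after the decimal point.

-0.271486

Addition theorem: P_8(cos γ) = (4π/17) Σ_m Y*_{lm}(Ω₁) Y_{lm}(Ω₂), m = −8…8:
  m=-8: -0.05859 + 0.01548j × 0.22098 + 0.16343j = -0.01548 - 0.00615j  (running Σ = -0.01548 - 0.00615j)
  m=-7: -0.03383 + 0.20110j × -0.10262 - 0.44183j = 0.09233 - 0.00569j  (running Σ = 0.07685 - 0.01184j)
  m=-6: 0.32724 + 0.21989j × -0.12761 + 0.24656j = -0.09597 + 0.05262j  (running Σ = -0.01913 + 0.04078j)
  m=-5: 0.37568 - 0.23248j × -0.15857 + 0.06470j = -0.04453 + 0.06117j  (running Σ = -0.06366 + 0.10195j)
  m=-4: -0.02075 - 0.15974j × 0.33003 + 0.10878j = 0.01053 - 0.05498j  (running Σ = -0.05313 + 0.04698j)
  m=-3: 0.25954 + 0.07910j × 0.00591 + 0.00971j = 0.00077 + 0.00299j  (running Σ = -0.05236 + 0.04997j)
  m=-2: 0.21263 - 0.24203j × 0.05307 - 0.33055j = -0.06872 - 0.08313j  (running Σ = -0.12108 - 0.03317j)
  m=-1: 0.05520 + 0.12197j × -0.04186 + 0.03567j = -0.00666 - 0.00314j  (running Σ = -0.12774 - 0.03630j)
  m=0: 0.34421 + 0.00000j × -0.32475 + 0.00000j = -0.11178 + 0.00000j  (running Σ = -0.23953 - 0.03630j)
  m=1: -0.05520 + 0.12197j × 0.04186 + 0.03567j = -0.00666 + 0.00314j  (running Σ = -0.24619 - 0.03317j)
  m=2: 0.21263 + 0.24203j × 0.05307 + 0.33055j = -0.06872 + 0.08313j  (running Σ = -0.31491 + 0.04997j)
  m=3: -0.25954 + 0.07910j × -0.00591 + 0.00971j = 0.00077 - 0.00299j  (running Σ = -0.31414 + 0.04698j)
  m=4: -0.02075 + 0.15974j × 0.33003 - 0.10878j = 0.01053 + 0.05498j  (running Σ = -0.30361 + 0.10195j)
  m=5: -0.37568 - 0.23248j × 0.15857 + 0.06470j = -0.04453 - 0.06117j  (running Σ = -0.34815 + 0.04078j)
  m=6: 0.32724 - 0.21989j × -0.12761 - 0.24656j = -0.09597 - 0.05262j  (running Σ = -0.44412 - 0.01184j)
  m=7: 0.03383 + 0.20110j × 0.10262 - 0.44183j = 0.09233 + 0.00569j  (running Σ = -0.35179 - 0.00615j)
  m=8: -0.05859 - 0.01548j × 0.22098 - 0.16343j = -0.01548 + 0.00615j  (running Σ = -0.36727 + 0.00000j)
Σ over m = -0.36727 + 0.00000j; ×(4π/17) → -0.27149 + 0.00000j. Real part: -0.271486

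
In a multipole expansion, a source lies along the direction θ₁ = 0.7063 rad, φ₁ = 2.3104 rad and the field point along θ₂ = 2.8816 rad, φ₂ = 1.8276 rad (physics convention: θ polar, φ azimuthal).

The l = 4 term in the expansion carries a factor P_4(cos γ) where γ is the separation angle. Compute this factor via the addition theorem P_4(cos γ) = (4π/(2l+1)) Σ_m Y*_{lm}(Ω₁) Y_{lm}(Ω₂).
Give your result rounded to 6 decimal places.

Expand P_4 via completeness: Σ_{m} conj(Y_{4,m}) at Ω₁ times Y_{4,m} at Ω₂ —
  m=-4: Y*=-0.07721 + 0.01430j  Y=0.00100 - 0.00165j  product -0.00005 + 0.00014j
  m=-3: Y*=0.20756 + 0.15714j  Y=-0.01431 - 0.01475j  product -0.00065 - 0.00531j
  m=-2: Y*=-0.03933 - 0.42817j  Y=-0.10662 + 0.06015j  product 0.02995 + 0.04329j
  m=-1: Y*=-0.16553 + 0.18143j  Y=0.10560 + 0.40212j  product -0.09043 - 0.04740j
  m=+0: Y*=-0.27917 + 0.00000j  Y=0.58281 + 0.00000j  product -0.16270 + 0.00000j
  m=+1: Y*=0.16553 + 0.18143j  Y=-0.10560 + 0.40212j  product -0.09043 + 0.04740j
  m=+2: Y*=-0.03933 + 0.42817j  Y=-0.10662 - 0.06015j  product 0.02995 - 0.04329j
  m=+3: Y*=-0.20756 + 0.15714j  Y=0.01431 - 0.01475j  product -0.00065 + 0.00531j
  m=+4: Y*=-0.07721 - 0.01430j  Y=0.00100 + 0.00165j  product -0.00005 - 0.00014j
Accumulated sum -0.28509 - 0.00000j; after 4π/(2l+1) scaling, -0.39807 - 0.00000j ⇒ P_4 = -0.398065

-0.398065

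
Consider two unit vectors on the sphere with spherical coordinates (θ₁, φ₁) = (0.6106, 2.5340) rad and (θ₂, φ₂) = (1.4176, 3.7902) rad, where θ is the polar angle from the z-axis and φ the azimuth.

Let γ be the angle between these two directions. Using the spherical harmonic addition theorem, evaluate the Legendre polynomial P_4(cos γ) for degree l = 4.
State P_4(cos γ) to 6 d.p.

0.072293

Addition theorem: P_4(cos γ) = (4π/9) Σ_m Y*_{lm}(Ω₁) Y_{lm}(Ω₂), m = −4…4:
  [-4]  conj(Y_{4,-4})(Ω₁) = (-0.036230, -0.031218) ; Y_{4,-4}(Ω₂) = (-0.360529, -0.219637) ; Δ = (0.006205, 0.019213)
  [-3]  conj(Y_{4,-3})(Ω₁) = (0.048192, 0.187189) ; Y_{4,-3}(Ω₂) = (0.067534, 0.171556) ; Δ = (-0.028859, 0.020909)
  [-2]  conj(Y_{4,-2})(Ω₁) = (0.141620, -0.381314) ; Y_{4,-2}(Ω₂) = (-0.073888, 0.263304) ; Δ = (0.089938, 0.065464)
  [-1]  conj(Y_{4,-1})(Ω₁) = (-0.309967, 0.215533) ; Y_{4,-1}(Ω₂) = (0.161306, -0.122271) ; Δ = (-0.023646, 0.072667)
  [+0]  conj(Y_{4,0})(Ω₁) = (-0.144626, -0.000000) ; Y_{4,0}(Ω₂) = (0.245464, 0.000000) ; Δ = (-0.035501, -0.000000)
  [+1]  conj(Y_{4,1})(Ω₁) = (0.309967, 0.215533) ; Y_{4,1}(Ω₂) = (-0.161306, -0.122271) ; Δ = (-0.023646, -0.072667)
  [+2]  conj(Y_{4,2})(Ω₁) = (0.141620, 0.381314) ; Y_{4,2}(Ω₂) = (-0.073888, -0.263304) ; Δ = (0.089938, -0.065464)
  [+3]  conj(Y_{4,3})(Ω₁) = (-0.048192, 0.187189) ; Y_{4,3}(Ω₂) = (-0.067534, 0.171556) ; Δ = (-0.028859, -0.020909)
  [+4]  conj(Y_{4,4})(Ω₁) = (-0.036230, 0.031218) ; Y_{4,4}(Ω₂) = (-0.360529, 0.219637) ; Δ = (0.006205, -0.019213)
Accumulated sum (0.051776, 0.000000); after 4π/(2l+1) scaling, (0.072293, 0.000000) ⇒ P_4 = 0.072293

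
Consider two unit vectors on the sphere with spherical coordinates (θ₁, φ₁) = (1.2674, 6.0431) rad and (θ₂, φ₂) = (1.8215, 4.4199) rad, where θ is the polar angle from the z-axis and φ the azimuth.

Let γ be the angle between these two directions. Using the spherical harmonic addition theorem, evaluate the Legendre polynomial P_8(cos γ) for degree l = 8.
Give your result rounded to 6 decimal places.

Addition theorem: P_8(cos γ) = (4π/17) Σ_m Y*_{lm}(Ω₁) Y_{lm}(Ω₂), m = −8…8:
  term(m=-8) = +0.129488+0.057706i   from Y*(Ω₁)=-0.121556-0.333122i, Y(Ω₂)=-0.278046+0.287252i
  term(m=-7) = -0.065221+0.169751i   from Y*(Ω₁)=-0.048660-0.441381i, Y(Ω₂)=-0.363878-0.187881i
  term(m=-6) = +0.002190+0.000712i   from Y*(Ω₁)=+0.012519-0.095547i, Y(Ω₂)=-0.004375+0.023490i
  term(m=-5) = +0.029576-0.110281i   from Y*(Ω₁)=-0.115623+0.297776i, Y(Ω₂)=-0.355342+0.038653i
  term(m=-4) = +0.023239+0.004944i   from Y*(Ω₁)=-0.129141+0.184594i, Y(Ω₂)=-0.041152-0.097105i
  term(m=-3) = -0.010717+0.067609i   from Y*(Ω₁)=+0.168771-0.148100i, Y(Ω₂)=-0.234476+0.194838i
  term(m=-2) = -0.041967-0.004415i   from Y*(Ω₁)=+0.236553-0.123204i, Y(Ω₂)=-0.131910-0.087365i
  term(m=-1) = +0.002581-0.049206i   from Y*(Ω₁)=-0.173000+0.042352i, Y(Ω₂)=-0.079769+0.264902i
  term(m=+0) = +0.047688+0.000000i   from Y*(Ω₁)=-0.276126-0.000000i, Y(Ω₂)=-0.172704+0.000000i
  term(m=+1) = +0.002581+0.049206i   from Y*(Ω₁)=+0.173000+0.042352i, Y(Ω₂)=+0.079769+0.264902i
  term(m=+2) = -0.041967+0.004415i   from Y*(Ω₁)=+0.236553+0.123204i, Y(Ω₂)=-0.131910+0.087365i
  term(m=+3) = -0.010717-0.067609i   from Y*(Ω₁)=-0.168771-0.148100i, Y(Ω₂)=+0.234476+0.194838i
  term(m=+4) = +0.023239-0.004944i   from Y*(Ω₁)=-0.129141-0.184594i, Y(Ω₂)=-0.041152+0.097105i
  term(m=+5) = +0.029576+0.110281i   from Y*(Ω₁)=+0.115623+0.297776i, Y(Ω₂)=+0.355342+0.038653i
  term(m=+6) = +0.002190-0.000712i   from Y*(Ω₁)=+0.012519+0.095547i, Y(Ω₂)=-0.004375-0.023490i
  term(m=+7) = -0.065221-0.169751i   from Y*(Ω₁)=+0.048660-0.441381i, Y(Ω₂)=+0.363878-0.187881i
  term(m=+8) = +0.129488-0.057706i   from Y*(Ω₁)=-0.121556+0.333122i, Y(Ω₂)=-0.278046-0.287252i
Σ over m = +0.186024-0.000000i; ×(4π/17) → +0.137509-0.000000i. Real part: 0.137509

0.137509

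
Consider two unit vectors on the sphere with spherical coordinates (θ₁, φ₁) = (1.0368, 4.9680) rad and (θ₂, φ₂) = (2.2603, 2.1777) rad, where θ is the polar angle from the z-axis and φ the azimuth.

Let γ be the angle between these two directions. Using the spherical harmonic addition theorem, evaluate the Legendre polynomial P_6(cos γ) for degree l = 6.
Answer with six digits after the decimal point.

0.156506

Summing Y*_{l m}(θ₁,φ₁)·Y_{l m}(θ₂,φ₂) over m ∈ [−6, 6]; prefactor 4π/(2·6+1) = 0.966644:
  term(m=-6) = -0.010244-0.017209i   from Y*(Ω₁)=-0.007295-0.196370i, Y(Ω₂)=+0.089449-0.048846i
  term(m=-5) = -0.021629-0.115152i   from Y*(Ω₁)=+0.385382-0.116154i, Y(Ω₂)=+0.031109-0.289424i
  term(m=-4) = +0.026068-0.155948i   from Y*(Ω₁)=+0.188856+0.309173i, Y(Ω₂)=-0.329832-0.285789i
  term(m=-3) = -0.004341+0.007637i   from Y*(Ω₁)=+0.022061-0.022896i, Y(Ω₂)=-0.267708+0.068333i
  term(m=-2) = +0.045506-0.038531i   from Y*(Ω₁)=+0.304837+0.171003i, Y(Ω₂)=+0.059615-0.159839i
  term(m=-1) = +0.033144-0.012147i   from Y*(Ω₁)=-0.025422+0.097282i, Y(Ω₂)=-0.200226-0.288377i
  term(m=+0) = +0.024902+0.000000i   from Y*(Ω₁)=+0.322753-0.000000i, Y(Ω₂)=+0.077154+0.000000i
  term(m=+1) = +0.033144+0.012147i   from Y*(Ω₁)=+0.025422+0.097282i, Y(Ω₂)=+0.200226-0.288377i
  term(m=+2) = +0.045506+0.038531i   from Y*(Ω₁)=+0.304837-0.171003i, Y(Ω₂)=+0.059615+0.159839i
  term(m=+3) = -0.004341-0.007637i   from Y*(Ω₁)=-0.022061-0.022896i, Y(Ω₂)=+0.267708+0.068333i
  term(m=+4) = +0.026068+0.155948i   from Y*(Ω₁)=+0.188856-0.309173i, Y(Ω₂)=-0.329832+0.285789i
  term(m=+5) = -0.021629+0.115152i   from Y*(Ω₁)=-0.385382-0.116154i, Y(Ω₂)=-0.031109-0.289424i
  term(m=+6) = -0.010244+0.017209i   from Y*(Ω₁)=-0.007295+0.196370i, Y(Ω₂)=+0.089449+0.048846i
Accumulated sum +0.161907+0.000000i; after 4π/(2l+1) scaling, +0.156506+0.000000i ⇒ P_6 = 0.156506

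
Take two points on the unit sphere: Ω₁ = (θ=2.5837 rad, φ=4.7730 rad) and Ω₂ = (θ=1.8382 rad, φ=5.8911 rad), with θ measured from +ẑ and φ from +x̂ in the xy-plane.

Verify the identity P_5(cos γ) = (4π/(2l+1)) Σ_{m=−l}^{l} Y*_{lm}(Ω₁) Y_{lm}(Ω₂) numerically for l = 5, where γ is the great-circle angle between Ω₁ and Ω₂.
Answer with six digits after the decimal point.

0.196277

Expand P_5 via completeness: Σ_{m} conj(Y_{5,m}) at Ω₁ times Y_{5,m} at Ω₂ —
  term(m=-5) = 0.00575 + 0.00477j   from Y*(Ω₁)=0.00576 - 0.01842j, Y(Ω₂)=-0.14712 + 0.35828j
  term(m=-4) = -0.00780 + 0.03188j   from Y*(Ω₁)=-0.09494 - 0.02348j, Y(Ω₂)=-0.00082 - 0.33555j
  term(m=-3) = 0.03170 - 0.00685j   from Y*(Ω₁)=-0.05084 + 0.27652j, Y(Ω₂)=-0.04434 - 0.10648j
  term(m=-2) = 0.09497 + 0.12101j   from Y*(Ω₁)=0.46369 + 0.05649j, Y(Ω₂)=0.23313 + 0.23256j
  term(m=-1) = 0.00516 - 0.01060j   from Y*(Ω₁)=0.01851 - 0.30500j, Y(Ω₂)=0.03566 + 0.01475j
  term(m=+0) = -0.08774 + 0.00000j   from Y*(Ω₁)=0.27248 + 0.00000j, Y(Ω₂)=-0.32199 + 0.00000j
  term(m=+1) = 0.00516 + 0.01060j   from Y*(Ω₁)=-0.01851 - 0.30500j, Y(Ω₂)=-0.03566 + 0.01475j
  term(m=+2) = 0.09497 - 0.12101j   from Y*(Ω₁)=0.46369 - 0.05649j, Y(Ω₂)=0.23313 - 0.23256j
  term(m=+3) = 0.03170 + 0.00685j   from Y*(Ω₁)=0.05084 + 0.27652j, Y(Ω₂)=0.04434 - 0.10648j
  term(m=+4) = -0.00780 - 0.03188j   from Y*(Ω₁)=-0.09494 + 0.02348j, Y(Ω₂)=-0.00082 + 0.33555j
  term(m=+5) = 0.00575 - 0.00477j   from Y*(Ω₁)=-0.00576 - 0.01842j, Y(Ω₂)=0.14712 + 0.35828j
Accumulated sum 0.17181 - 0.00000j; after 4π/(2l+1) scaling, 0.19628 - 0.00000j ⇒ P_5 = 0.196277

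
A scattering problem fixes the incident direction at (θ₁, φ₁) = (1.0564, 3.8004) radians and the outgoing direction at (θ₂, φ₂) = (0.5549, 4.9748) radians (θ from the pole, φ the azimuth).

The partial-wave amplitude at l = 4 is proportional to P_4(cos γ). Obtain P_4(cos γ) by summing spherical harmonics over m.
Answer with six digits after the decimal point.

Summing Y*_{l m}(θ₁,φ₁)·Y_{l m}(θ₂,φ₂) over m ∈ [−4, 4]; prefactor 4π/(2·4+1) = 1.396263:
  m=-4: Y*=-0.222314+0.123294i  Y=+0.016976-0.029571i  product -0.000128+0.008667i
  m=-3: Y*=+0.160345-0.373381i  Y=-0.110217-0.109813i  product -0.058675+0.023545i
  m=-2: Y*=+0.044108+0.170476i  Y=-0.326014+0.188756i  product -0.046558-0.047252i
  m=-1: Y*=+0.209182+0.161948i  Y=+0.113042+0.420848i  product -0.044509+0.106341i
  m=+0: Y*=-0.233915-0.000000i  Y=-0.042993+0.000000i  product +0.010057+0.000000i
  m=+1: Y*=-0.209182+0.161948i  Y=-0.113042+0.420848i  product -0.044509-0.106341i
  m=+2: Y*=+0.044108-0.170476i  Y=-0.326014-0.188756i  product -0.046558+0.047252i
  m=+3: Y*=-0.160345-0.373381i  Y=+0.110217-0.109813i  product -0.058675-0.023545i
  m=+4: Y*=-0.222314-0.123294i  Y=+0.016976+0.029571i  product -0.000128-0.008667i
Total Σ_m = -0.289684+0.000000i. Multiply by 1.396263: -0.404475+0.000000i. P_4(cos γ) = -0.404475

-0.404475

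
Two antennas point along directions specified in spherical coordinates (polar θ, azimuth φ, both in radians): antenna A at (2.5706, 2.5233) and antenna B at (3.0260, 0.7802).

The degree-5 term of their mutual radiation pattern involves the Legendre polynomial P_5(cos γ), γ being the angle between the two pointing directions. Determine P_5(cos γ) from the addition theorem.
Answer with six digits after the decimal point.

-0.356566

Term-by-term m-sum for l=5 (normalisation 4π/11 = 1.142397):
  [-5]  conj(Y_{5,-5})(Ω₁) = (0.021377, 0.001073) ; Y_{5,-5}(Ω₂) = (-0.000007, 0.000007) ; Δ = (-0.000000, 0.000000)
  [-4]  conj(Y_{5,-4})(Ω₁) = (0.082692, 0.065301) ; Y_{5,-4}(Ω₂) = (0.000258, 0.000005) ; Δ = (0.000021, 0.000017)
  [-3]  conj(Y_{5,-3})(Ω₁) = (0.082217, 0.281584) ; Y_{5,-3}(Ω₂) = (-0.002911, -0.003003) ; Δ = (0.000606, -0.001067)
  [-2]  conj(Y_{5,-2})(Ω₁) = (-0.153527, 0.442139) ; Y_{5,-2}(Ω₂) = (-0.000456, 0.043892) ; Δ = (-0.019336, -0.006940)
  [-1]  conj(Y_{5,-1})(Ω₁) = (-0.227507, 0.161833) ; Y_{5,-1}(Ω₂) = (0.200365, -0.198292) ; Δ = (-0.013494, 0.077539)
  [+0]  conj(Y_{5,0})(Ω₁) = (0.293461, -0.000000) ; Y_{5,0}(Ω₂) = (-0.844116, 0.000000) ; Δ = (-0.247715, 0.000000)
  [+1]  conj(Y_{5,1})(Ω₁) = (0.227507, 0.161833) ; Y_{5,1}(Ω₂) = (-0.200365, -0.198292) ; Δ = (-0.013494, -0.077539)
  [+2]  conj(Y_{5,2})(Ω₁) = (-0.153527, -0.442139) ; Y_{5,2}(Ω₂) = (-0.000456, -0.043892) ; Δ = (-0.019336, 0.006940)
  [+3]  conj(Y_{5,3})(Ω₁) = (-0.082217, 0.281584) ; Y_{5,3}(Ω₂) = (0.002911, -0.003003) ; Δ = (0.000606, 0.001067)
  [+4]  conj(Y_{5,4})(Ω₁) = (0.082692, -0.065301) ; Y_{5,4}(Ω₂) = (0.000258, -0.000005) ; Δ = (0.000021, -0.000017)
  [+5]  conj(Y_{5,5})(Ω₁) = (-0.021377, 0.001073) ; Y_{5,5}(Ω₂) = (0.000007, 0.000007) ; Δ = (-0.000000, -0.000000)
Accumulated sum (-0.312121, 0.000000); after 4π/(2l+1) scaling, (-0.356566, 0.000000) ⇒ P_5 = -0.356566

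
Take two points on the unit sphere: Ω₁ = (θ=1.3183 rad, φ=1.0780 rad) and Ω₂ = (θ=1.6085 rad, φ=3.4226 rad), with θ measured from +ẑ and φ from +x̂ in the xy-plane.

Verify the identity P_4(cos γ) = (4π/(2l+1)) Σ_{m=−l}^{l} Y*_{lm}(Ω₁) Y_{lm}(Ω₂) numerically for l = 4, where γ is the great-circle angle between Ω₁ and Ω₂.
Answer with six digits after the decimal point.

-0.421027

Expand P_4 via completeness: Σ_{m} conj(Y_{4,m}) at Ω₁ times Y_{4,m} at Ω₂ —
  term(m=-4) = -0.171480-0.007959i   from Y*(Ω₁)=-0.151630-0.358251i, Y(Ω₂)=+0.190654-0.397964i
  term(m=-3) = -0.009774+0.009116i   from Y*(Ω₁)=-0.282672-0.026196i, Y(Ω₂)=+0.031319-0.035153i
  term(m=-2) = -0.001354+0.058397i   from Y*(Ω₁)=+0.097560-0.147231i, Y(Ω₂)=-0.279854+0.176241i
  term(m=-1) = +0.010923+0.011179i   from Y*(Ω₁)=-0.138769-0.258422i, Y(Ω₂)=-0.051193+0.014777i
  term(m=+0) = +0.041833+0.000000i   from Y*(Ω₁)=+0.133713-0.000000i, Y(Ω₂)=+0.312855+0.000000i
  term(m=+1) = +0.010923-0.011179i   from Y*(Ω₁)=+0.138769-0.258422i, Y(Ω₂)=+0.051193+0.014777i
  term(m=+2) = -0.001354-0.058397i   from Y*(Ω₁)=+0.097560+0.147231i, Y(Ω₂)=-0.279854-0.176241i
  term(m=+3) = -0.009774-0.009116i   from Y*(Ω₁)=+0.282672-0.026196i, Y(Ω₂)=-0.031319-0.035153i
  term(m=+4) = -0.171480+0.007959i   from Y*(Ω₁)=-0.151630+0.358251i, Y(Ω₂)=+0.190654+0.397964i
Σ over m = -0.301538+0.000000i; ×(4π/9) → -0.421027+0.000000i. Real part: -0.421027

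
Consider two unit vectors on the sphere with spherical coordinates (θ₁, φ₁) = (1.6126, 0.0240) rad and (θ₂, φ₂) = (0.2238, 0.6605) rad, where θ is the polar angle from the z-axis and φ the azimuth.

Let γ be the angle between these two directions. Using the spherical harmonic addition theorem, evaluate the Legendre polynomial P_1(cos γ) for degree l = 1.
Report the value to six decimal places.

0.137572

Term-by-term m-sum for l=1 (normalisation 4π/3 = 4.188790):
  m=-1: +0.345093+0.008284i × +0.060551-0.047043i = +0.021286-0.015733i  (running Σ = +0.021286-0.015733i)
  m=0: -0.020419-0.000000i × +0.476417+0.000000i = -0.009728-0.000000i  (running Σ = +0.011557-0.015733i)
  m=1: -0.345093+0.008284i × -0.060551-0.047043i = +0.021286+0.015733i  (running Σ = +0.032843+0.000000i)
Accumulated sum +0.032843+0.000000i; after 4π/(2l+1) scaling, +0.137572+0.000000i ⇒ P_1 = 0.137572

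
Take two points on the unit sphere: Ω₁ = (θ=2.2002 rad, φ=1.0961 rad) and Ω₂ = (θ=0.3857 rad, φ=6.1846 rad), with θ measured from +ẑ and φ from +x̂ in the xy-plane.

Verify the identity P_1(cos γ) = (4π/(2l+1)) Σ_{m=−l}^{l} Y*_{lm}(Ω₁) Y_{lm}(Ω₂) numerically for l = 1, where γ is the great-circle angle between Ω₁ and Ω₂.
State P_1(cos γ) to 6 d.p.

-0.433712

Summing Y*_{l m}(θ₁,φ₁)·Y_{l m}(θ₂,φ₂) over m ∈ [−1, 1]; prefactor 4π/(2·1+1) = 4.188790:
  [-1]  conj(Y_{1,-1})(Ω₁) = +0.127655+0.248409i ; Y_{1,-1}(Ω₂) = +0.129346+0.012793i ; Δ = +0.013334+0.033764i
  [+0]  conj(Y_{1,0})(Ω₁) = -0.287622-0.000000i ; Y_{1,0}(Ω₂) = +0.452707+0.000000i ; Δ = -0.130209-0.000000i
  [+1]  conj(Y_{1,1})(Ω₁) = -0.127655+0.248409i ; Y_{1,1}(Ω₂) = -0.129346+0.012793i ; Δ = +0.013334-0.033764i
Total Σ_m = -0.103541+0.000000i. Multiply by 4.188790: -0.433712+0.000000i. P_1(cos γ) = -0.433712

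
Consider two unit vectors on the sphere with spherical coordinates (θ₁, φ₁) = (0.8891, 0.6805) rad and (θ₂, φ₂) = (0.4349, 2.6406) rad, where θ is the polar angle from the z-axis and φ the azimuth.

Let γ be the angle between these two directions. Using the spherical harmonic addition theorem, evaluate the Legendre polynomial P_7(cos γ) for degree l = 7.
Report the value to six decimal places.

Expand P_7 via completeness: Σ_{m} conj(Y_{7,m}) at Ω₁ times Y_{7,m} at Ω₂ —
  m=-7: Y*=(0.004348, -0.085005)  Y=(0.001101, 0.000421)  product (0.000041, -0.000092)
  m=-6: Y*=(-0.152128, -0.208915)  Y=(-0.009404, 0.001283)  product (0.001699, 0.001769)
  m=-5: Y*=(-0.416488, -0.111199)  Y=(0.037965, -0.028068)  product (-0.018933, 0.007468)
  m=-4: Y*=(-0.331862, 0.148038)  Y=(-0.067714, 0.146419)  product (0.000796, -0.058615)
  m=-3: Y*=(0.015551, -0.030562)  Y=(-0.025486, -0.375223)  product (-0.011864, -0.005056)
  m=-2: Y*=(-0.075910, -0.356503)  Y=(0.288488, 0.451261)  product (0.138977, -0.137102)
  m=-1: Y*=(-0.099492, -0.080538)  Y=(-0.233017, -0.127598)  product (0.012907, 0.031462)
  m=+0: Y*=(0.330166, -0.000000)  Y=(-0.373108, 0.000000)  product (-0.123188, 0.000000)
  m=+1: Y*=(0.099492, -0.080538)  Y=(0.233017, -0.127598)  product (0.012907, -0.031462)
  m=+2: Y*=(-0.075910, 0.356503)  Y=(0.288488, -0.451261)  product (0.138977, 0.137102)
  m=+3: Y*=(-0.015551, -0.030562)  Y=(0.025486, -0.375223)  product (-0.011864, 0.005056)
  m=+4: Y*=(-0.331862, -0.148038)  Y=(-0.067714, -0.146419)  product (0.000796, 0.058615)
  m=+5: Y*=(0.416488, -0.111199)  Y=(-0.037965, -0.028068)  product (-0.018933, -0.007468)
  m=+6: Y*=(-0.152128, 0.208915)  Y=(-0.009404, -0.001283)  product (0.001699, -0.001769)
  m=+7: Y*=(-0.004348, -0.085005)  Y=(-0.001101, 0.000421)  product (0.000041, 0.000092)
Σ over m = (0.124057, -0.000000); ×(4π/15) → (0.103929, -0.000000). Real part: 0.103929

0.103929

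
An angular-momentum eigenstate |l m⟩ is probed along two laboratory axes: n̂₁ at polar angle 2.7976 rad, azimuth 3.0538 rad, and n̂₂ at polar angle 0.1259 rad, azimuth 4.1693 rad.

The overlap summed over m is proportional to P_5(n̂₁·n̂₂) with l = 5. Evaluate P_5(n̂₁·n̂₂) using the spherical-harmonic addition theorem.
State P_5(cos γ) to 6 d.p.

Term-by-term m-sum for l=5 (normalisation 4π/11 = 1.142397):
  m=-5: -0.00183 + 0.00086j × -0.00001 - 0.00001j = 0.00000 + 0.00000j  (running Σ = 0.00000 + 0.00000j)
  m=-4: -0.01678 + 0.00615j × -0.00020 + 0.00030j = 0.00000 - 0.00001j  (running Σ = 0.00000 - 0.00001j)
  m=-3: -0.08938 + 0.02410j × 0.00537 + 0.00031j = -0.00049 + 0.00010j  (running Σ = -0.00049 + 0.00010j)
  m=-2: -0.29638 + 0.05258j × -0.02412 - 0.04581j = 0.00956 + 0.01231j  (running Σ = 0.00907 + 0.01240j)
  m=-1: -0.54736 + 0.04818j × -0.15720 + 0.26042j = 0.07350 - 0.15012j  (running Σ = 0.08257 - 0.13771j)
  m=0: -0.26927 + 0.00000j × 0.82757 + 0.00000j = -0.22284 + 0.00000j  (running Σ = -0.14027 - 0.13771j)
  m=1: 0.54736 + 0.04818j × 0.15720 + 0.26042j = 0.07350 + 0.15012j  (running Σ = -0.06677 + 0.01240j)
  m=2: -0.29638 - 0.05258j × -0.02412 + 0.04581j = 0.00956 - 0.01231j  (running Σ = -0.05722 + 0.00010j)
  m=3: 0.08938 + 0.02410j × -0.00537 + 0.00031j = -0.00049 - 0.00010j  (running Σ = -0.05770 - 0.00001j)
  m=4: -0.01678 - 0.00615j × -0.00020 - 0.00030j = 0.00000 + 0.00001j  (running Σ = -0.05770 + 0.00000j)
  m=5: 0.00183 + 0.00086j × 0.00001 - 0.00001j = 0.00000 - 0.00000j  (running Σ = -0.05770 + 0.00000j)
Total Σ_m = -0.05770 + 0.00000j. Multiply by 1.142397: -0.06592 + 0.00000j. P_5(cos γ) = -0.065920

-0.065920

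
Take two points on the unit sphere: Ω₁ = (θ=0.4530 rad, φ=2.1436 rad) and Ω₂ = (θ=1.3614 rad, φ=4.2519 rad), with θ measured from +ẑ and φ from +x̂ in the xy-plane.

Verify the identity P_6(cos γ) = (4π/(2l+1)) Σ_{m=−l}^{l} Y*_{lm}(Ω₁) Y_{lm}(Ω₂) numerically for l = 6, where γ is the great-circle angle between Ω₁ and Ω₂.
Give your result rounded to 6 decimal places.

-0.305682

Expand P_6 via completeness: Σ_{m} conj(Y_{6,m}) at Ω₁ times Y_{6,m} at Ω₂ —
  term(m=-6) = (0.001432, -0.000120)   from Y*(Ω₁)=(0.003248, 0.000988), Y(Ω₂)=(0.393155, -0.156420)
  term(m=-5) = (-0.003301, 0.006764)   from Y*(Ω₁)=(-0.006621, -0.023238), Y(Ω₂)=(-0.231773, -0.208106)
  term(m=-4) = (0.009692, 0.014819)   from Y*(Ω₁)=(-0.068164, 0.077652), Y(Ω₂)=(0.045902, -0.165111)
  term(m=-3) = (-0.092494, 0.003861)   from Y*(Ω₁)=(0.286204, 0.042558), Y(Ω₂)=(-0.314221, 0.060212)
  term(m=-2) = (-0.021044, 0.038910)   from Y*(Ω₁)=(-0.206296, -0.455590), Y(Ω₂)=(-0.053516, -0.070424)
  term(m=-1) = (-0.060608, -0.101684)   from Y*(Ω₁)=(-0.203415, 0.315405), Y(Ω₂)=(-0.140163, 0.282554)
  term(m=+0) = (0.016416, 0.000000)   from Y*(Ω₁)=(-0.250119, -0.000000), Y(Ω₂)=(-0.065634, 0.000000)
  term(m=+1) = (-0.060608, 0.101684)   from Y*(Ω₁)=(0.203415, 0.315405), Y(Ω₂)=(0.140163, 0.282554)
  term(m=+2) = (-0.021044, -0.038910)   from Y*(Ω₁)=(-0.206296, 0.455590), Y(Ω₂)=(-0.053516, 0.070424)
  term(m=+3) = (-0.092494, -0.003861)   from Y*(Ω₁)=(-0.286204, 0.042558), Y(Ω₂)=(0.314221, 0.060212)
  term(m=+4) = (0.009692, -0.014819)   from Y*(Ω₁)=(-0.068164, -0.077652), Y(Ω₂)=(0.045902, 0.165111)
  term(m=+5) = (-0.003301, -0.006764)   from Y*(Ω₁)=(0.006621, -0.023238), Y(Ω₂)=(0.231773, -0.208106)
  term(m=+6) = (0.001432, 0.000120)   from Y*(Ω₁)=(0.003248, -0.000988), Y(Ω₂)=(0.393155, 0.156420)
Σ over m = (-0.316230, -0.000000); ×(4π/13) → (-0.305682, -0.000000). Real part: -0.305682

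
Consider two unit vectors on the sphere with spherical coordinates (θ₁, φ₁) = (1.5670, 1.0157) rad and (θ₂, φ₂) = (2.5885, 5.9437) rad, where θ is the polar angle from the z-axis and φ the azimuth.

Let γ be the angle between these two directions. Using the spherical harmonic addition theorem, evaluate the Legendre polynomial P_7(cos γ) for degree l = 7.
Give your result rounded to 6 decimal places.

Expand P_7 via completeness: Σ_{m} conj(Y_{7,m}) at Ω₁ times Y_{7,m} at Ω₂ —
  [-7]  conj(Y_{7,-7})(Ω₁) = 0.33866 + 0.36787j ; Y_{7,-7}(Ω₂) = -0.00398 + 0.00382j ; Δ = -0.00276 - 0.00017j
  [-6]  conj(Y_{7,-6})(Ω₁) = 0.00698 - 0.00133j ; Y_{7,-6}(Ω₂) = 0.01504 - 0.02989j ; Δ = 0.00007 - 0.00023j
  [-5]  conj(Y_{7,-5})(Ω₁) = -0.13133 + 0.34253j ; Y_{7,-5}(Ω₂) = -0.01560 + 0.12250j ; Δ = -0.03991 - 0.02143j
  [-4]  conj(Y_{7,-4})(Ω₁) = 0.00505 + 0.00666j ; Y_{7,-4}(Ω₂) = -0.06442 - 0.29806j ; Δ = 0.00166 - 0.00194j
  [-3]  conj(Y_{7,-3})(Ω₁) = -0.33031 + 0.03130j ; Y_{7,-3}(Ω₂) = 0.25395 + 0.41204j ; Δ = -0.09678 - 0.12815j
  [-2]  conj(Y_{7,-2})(Ω₁) = -0.00396 + 0.00798j ; Y_{7,-2}(Ω₂) = -0.29508 - 0.23812j ; Δ = 0.00307 - 0.00141j
  [-1]  conj(Y_{7,-1})(Ω₁) = -0.16825 - 0.27131j ; Y_{7,-1}(Ω₂) = -0.12392 - 0.04376j ; Δ = 0.00898 + 0.04098j
  [+0]  conj(Y_{7,0})(Ω₁) = -0.00907 + 0.00000j ; Y_{7,0}(Ω₂) = 0.42924 + 0.00000j ; Δ = -0.00389 + 0.00000j
  [+1]  conj(Y_{7,1})(Ω₁) = 0.16825 - 0.27131j ; Y_{7,1}(Ω₂) = 0.12392 - 0.04376j ; Δ = 0.00898 - 0.04098j
  [+2]  conj(Y_{7,2})(Ω₁) = -0.00396 - 0.00798j ; Y_{7,2}(Ω₂) = -0.29508 + 0.23812j ; Δ = 0.00307 + 0.00141j
  [+3]  conj(Y_{7,3})(Ω₁) = 0.33031 + 0.03130j ; Y_{7,3}(Ω₂) = -0.25395 + 0.41204j ; Δ = -0.09678 + 0.12815j
  [+4]  conj(Y_{7,4})(Ω₁) = 0.00505 - 0.00666j ; Y_{7,4}(Ω₂) = -0.06442 + 0.29806j ; Δ = 0.00166 + 0.00194j
  [+5]  conj(Y_{7,5})(Ω₁) = 0.13133 + 0.34253j ; Y_{7,5}(Ω₂) = 0.01560 + 0.12250j ; Δ = -0.03991 + 0.02143j
  [+6]  conj(Y_{7,6})(Ω₁) = 0.00698 + 0.00133j ; Y_{7,6}(Ω₂) = 0.01504 + 0.02989j ; Δ = 0.00007 + 0.00023j
  [+7]  conj(Y_{7,7})(Ω₁) = -0.33866 + 0.36787j ; Y_{7,7}(Ω₂) = 0.00398 + 0.00382j ; Δ = -0.00276 + 0.00017j
Σ over m = -0.25526 - 0.00000j; ×(4π/15) → -0.21384 - 0.00000j. Real part: -0.213843

-0.213843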